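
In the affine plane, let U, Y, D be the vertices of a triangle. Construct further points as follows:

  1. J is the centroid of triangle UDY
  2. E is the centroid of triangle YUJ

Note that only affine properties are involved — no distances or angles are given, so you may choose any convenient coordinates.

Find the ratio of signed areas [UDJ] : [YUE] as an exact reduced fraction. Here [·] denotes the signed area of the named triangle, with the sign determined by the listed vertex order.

Work in coordinates with U = (0, 0), Y = (1, 0), D = (0, 1).
1. J is the centroid of triangle UDY ⇒ J = (1/3, 1/3)
2. E is the centroid of triangle YUJ ⇒ E = (4/9, 1/9)
2·[UDJ] = -1/3, 2·[YUE] = -1/9
[UDJ]:[YUE] = -1/3:-1/9 = 3

[UDJ]:[YUE] = 3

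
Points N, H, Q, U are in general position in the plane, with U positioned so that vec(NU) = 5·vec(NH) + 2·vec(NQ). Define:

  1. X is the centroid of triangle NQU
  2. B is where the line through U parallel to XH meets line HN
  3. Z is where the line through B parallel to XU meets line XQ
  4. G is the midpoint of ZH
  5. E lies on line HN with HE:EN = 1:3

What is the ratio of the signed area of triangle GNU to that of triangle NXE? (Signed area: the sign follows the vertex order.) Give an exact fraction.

[GNU]:[NXE] = 22/3

Set N = (0, 0), H = (1, 0), Q = (0, 1), U = (5, 2); any affine frame gives the same invariant.
1. X is the centroid of triangle NQU ⇒ X = (5/3, 1)
2. B is where the line through U parallel to XH meets line HN ⇒ B = (11/3, 0)
3. Z is where the line through B parallel to XU meets line XQ ⇒ Z = (7, 1)
4. G is the midpoint of ZH ⇒ G = (4, 1/2)
5. E lies on line HN with HE:EN = 1:3 ⇒ E = (3/4, 0)
2·[GNU] = -11/2, 2·[NXE] = -3/4
[GNU]:[NXE] = -11/2:-3/4 = 22/3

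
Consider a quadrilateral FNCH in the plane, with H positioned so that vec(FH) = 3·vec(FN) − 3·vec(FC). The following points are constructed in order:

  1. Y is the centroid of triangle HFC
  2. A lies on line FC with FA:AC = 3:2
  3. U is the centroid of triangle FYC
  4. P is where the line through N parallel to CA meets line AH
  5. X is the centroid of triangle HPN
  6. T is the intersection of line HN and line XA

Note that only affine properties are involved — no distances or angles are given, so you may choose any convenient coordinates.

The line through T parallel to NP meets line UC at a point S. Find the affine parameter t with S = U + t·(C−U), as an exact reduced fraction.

t = -38/7

Work in coordinates with F = (0, 0), N = (1, 0), C = (0, 1), H = (3, -3).
1. Y is the centroid of triangle HFC ⇒ Y = (1, -2/3)
2. A lies on line FC with FA:AC = 3:2 ⇒ A = (0, 3/5)
3. U is the centroid of triangle FYC ⇒ U = (1/3, 1/9)
4. P is where the line through N parallel to CA meets line AH ⇒ P = (1, -3/5)
5. X is the centroid of triangle HPN ⇒ X = (5/3, -6/5)
6. T is the intersection of line HN and line XA ⇒ T = (15/7, -12/7)
through T parallel to NP: direction (0, -3/5); meets UC at S = (15/7, -33/7)
S = U + t·(C−U) with t = -38/7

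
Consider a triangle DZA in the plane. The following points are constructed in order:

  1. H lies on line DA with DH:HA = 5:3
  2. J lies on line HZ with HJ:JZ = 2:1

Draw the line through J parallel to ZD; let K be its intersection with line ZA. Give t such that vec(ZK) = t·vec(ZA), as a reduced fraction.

Set D = (0, 0), Z = (1, 0), A = (0, 1); any affine frame gives the same invariant.
1. H lies on line DA with DH:HA = 5:3 ⇒ H = (0, 5/8)
2. J lies on line HZ with HJ:JZ = 2:1 ⇒ J = (2/3, 5/24)
through J parallel to ZD: direction (-1, 0); meets ZA at K = (19/24, 5/24)
K = Z + t·(A−Z) with t = 5/24

t = 5/24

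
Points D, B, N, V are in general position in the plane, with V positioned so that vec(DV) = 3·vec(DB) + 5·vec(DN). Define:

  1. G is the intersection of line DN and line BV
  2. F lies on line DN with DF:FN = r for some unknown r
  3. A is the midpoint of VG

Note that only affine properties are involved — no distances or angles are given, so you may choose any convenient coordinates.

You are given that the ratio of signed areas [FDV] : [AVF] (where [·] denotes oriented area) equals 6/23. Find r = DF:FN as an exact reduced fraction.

Set D = (0, 0), B = (1, 0), N = (0, 1), V = (3, 5); any affine frame gives the same invariant.
1. G is the intersection of line DN and line BV ⇒ G = (0, -5/2)
2. With DF:FN = r, write λ = r/(r+1) so F = D + λ·(N−D); F is affine-linear in λ
3. A is the midpoint of VG ⇒ A = (3/2, 5/4)
Every point depending on F is an affine combination of F and λ-independent points, so each such coordinate is linear in λ; the λ² term in each signed area is a multiple of (N−D)×(N−D) = 0, so 2·[FDV] and 2·[AVF] are each linear in λ. Evaluating at λ=0 and λ=1:
  2·[FDV] = 3·λ,   2·[AVF] = 3/2·λ + 15/4
So [FDV]:[AVF] = (3·λ) / (3/2·λ + 15/4). Setting this equal to 6/23:
  3·λ = 6/23·(3/2·λ + 15/4)  ⇒  λ = 3/8
Then r = λ/(1−λ) = (3/8)/(5/8) = 3/5. Check: with r = 3/5, F = (0, 3/8) and [FDV]:[AVF] = 6/23 as required.

r = 3/5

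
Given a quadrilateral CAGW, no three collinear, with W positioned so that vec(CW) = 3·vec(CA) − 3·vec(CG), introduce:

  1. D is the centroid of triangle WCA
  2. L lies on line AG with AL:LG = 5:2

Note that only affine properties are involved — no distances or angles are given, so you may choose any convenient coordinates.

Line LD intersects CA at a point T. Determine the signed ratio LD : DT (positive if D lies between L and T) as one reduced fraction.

Choose coordinates C = (0, 0), A = (1, 0), G = (0, 1), W = (3, -3).
1. D is the centroid of triangle WCA ⇒ D = (4/3, -1)
2. L lies on line AG with AL:LG = 5:2 ⇒ L = (2/7, 5/7)
line LD meets CA at T = (13/18, 0)
D = L + t·(T−L) with t = 12/5, so LD:DT = 12/5:-7/5

LD:DT = -12/7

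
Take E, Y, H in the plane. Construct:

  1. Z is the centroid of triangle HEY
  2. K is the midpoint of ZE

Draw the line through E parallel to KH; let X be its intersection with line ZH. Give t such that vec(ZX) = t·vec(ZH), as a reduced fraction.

Choose coordinates E = (0, 0), Y = (1, 0), H = (0, 1).
1. Z is the centroid of triangle HEY ⇒ Z = (1/3, 1/3)
2. K is the midpoint of ZE ⇒ K = (1/6, 1/6)
through E parallel to KH: direction (-1/6, 5/6); meets ZH at X = (-1/3, 5/3)
X = Z + t·(H−Z) with t = 2

t = 2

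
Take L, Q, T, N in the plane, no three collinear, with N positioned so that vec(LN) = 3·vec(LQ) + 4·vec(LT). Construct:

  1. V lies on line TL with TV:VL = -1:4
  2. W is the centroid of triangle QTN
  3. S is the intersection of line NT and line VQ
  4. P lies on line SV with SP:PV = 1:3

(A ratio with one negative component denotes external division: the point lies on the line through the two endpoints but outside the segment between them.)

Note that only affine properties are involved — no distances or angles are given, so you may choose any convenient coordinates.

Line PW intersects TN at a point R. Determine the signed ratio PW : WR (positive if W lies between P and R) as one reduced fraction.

PW:WR = -9/8

Choose coordinates L = (0, 0), Q = (1, 0), T = (0, 1), N = (3, 4).
1. V lies on line TL with TV:VL = -1:4 ⇒ V = (0, 4/3)
2. W is the centroid of triangle QTN ⇒ W = (4/3, 5/3)
3. S is the intersection of line NT and line VQ ⇒ S = (1/7, 8/7)
4. P lies on line SV with SP:PV = 1:3 ⇒ P = (3/28, 25/21)
line PW meets TN at R = (46/189, 235/189)
W = P + t·(R−P) with t = 9, so PW:WR = 9:-8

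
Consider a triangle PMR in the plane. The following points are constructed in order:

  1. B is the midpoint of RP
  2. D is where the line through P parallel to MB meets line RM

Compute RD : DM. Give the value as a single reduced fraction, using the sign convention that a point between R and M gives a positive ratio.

Set P = (0, 0), M = (1, 0), R = (0, 1); any affine frame gives the same invariant.
1. B is the midpoint of RP ⇒ B = (0, 1/2)
2. D is where the line through P parallel to MB meets line RM ⇒ D = (2, -1)
D = R + t·(M−R) with t = 2, so RD:DM = t:(1−t) = 2:-1

RD:DM = -2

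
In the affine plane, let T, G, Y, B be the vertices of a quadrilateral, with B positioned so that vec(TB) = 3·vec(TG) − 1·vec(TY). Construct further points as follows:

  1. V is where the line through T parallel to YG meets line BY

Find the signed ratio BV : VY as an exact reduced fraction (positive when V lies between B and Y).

Work in coordinates with T = (0, 0), G = (1, 0), Y = (0, 1), B = (3, -1).
1. V is where the line through T parallel to YG meets line BY ⇒ V = (-3, 3)
V = B + t·(Y−B) with t = 2, so BV:VY = t:(1−t) = 2:-1

BV:VY = -2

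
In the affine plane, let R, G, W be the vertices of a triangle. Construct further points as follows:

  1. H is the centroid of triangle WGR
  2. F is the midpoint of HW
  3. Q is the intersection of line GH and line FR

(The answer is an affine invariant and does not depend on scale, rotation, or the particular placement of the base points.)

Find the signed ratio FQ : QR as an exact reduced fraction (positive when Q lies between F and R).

Work in coordinates with R = (0, 0), G = (1, 0), W = (0, 1).
1. H is the centroid of triangle WGR ⇒ H = (1/3, 1/3)
2. F is the midpoint of HW ⇒ F = (1/6, 2/3)
3. Q is the intersection of line GH and line FR ⇒ Q = (1/9, 4/9)
Q = F + t·(R−F) with t = 1/3, so FQ:QR = t:(1−t) = 1/3:2/3

FQ:QR = 1/2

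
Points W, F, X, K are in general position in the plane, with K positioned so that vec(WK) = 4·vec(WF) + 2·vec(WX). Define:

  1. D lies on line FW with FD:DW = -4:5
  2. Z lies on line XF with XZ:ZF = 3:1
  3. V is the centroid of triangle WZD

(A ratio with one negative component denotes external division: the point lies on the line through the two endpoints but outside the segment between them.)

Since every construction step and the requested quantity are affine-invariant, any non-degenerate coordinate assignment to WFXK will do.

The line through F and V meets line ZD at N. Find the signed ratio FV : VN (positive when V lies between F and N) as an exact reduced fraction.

FV:VN = 7/5

Set W = (0, 0), F = (1, 0), X = (0, 1), K = (4, 2); any affine frame gives the same invariant.
1. D lies on line FW with FD:DW = -4:5 ⇒ D = (5, 0)
2. Z lies on line XF with XZ:ZF = 3:1 ⇒ Z = (3/4, 1/4)
3. V is the centroid of triangle WZD ⇒ V = (23/12, 1/12)
line FV meets ZD at N = (18/7, 1/7)
V = F + t·(N−F) with t = 7/12, so FV:VN = 7/12:5/12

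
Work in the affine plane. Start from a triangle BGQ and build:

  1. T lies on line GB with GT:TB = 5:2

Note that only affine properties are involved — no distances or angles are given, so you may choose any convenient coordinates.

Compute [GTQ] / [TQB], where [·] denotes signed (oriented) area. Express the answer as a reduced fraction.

[GTQ]:[TQB] = -5/2

Assign B = (0, 0), G = (1, 0), Q = (0, 1) — the answer is frame-independent, so this choice is without loss of generality.
1. T lies on line GB with GT:TB = 5:2 ⇒ T = (2/7, 0)
2·[GTQ] = -5/7, 2·[TQB] = 2/7
[GTQ]:[TQB] = -5/7:2/7 = -5/2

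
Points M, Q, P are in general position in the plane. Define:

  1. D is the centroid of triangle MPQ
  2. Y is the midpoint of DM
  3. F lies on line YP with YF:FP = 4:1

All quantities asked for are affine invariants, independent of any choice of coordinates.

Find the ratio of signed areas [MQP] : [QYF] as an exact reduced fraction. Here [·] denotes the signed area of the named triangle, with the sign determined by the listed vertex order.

Choose coordinates M = (0, 0), Q = (1, 0), P = (0, 1).
1. D is the centroid of triangle MPQ ⇒ D = (1/3, 1/3)
2. Y is the midpoint of DM ⇒ Y = (1/6, 1/6)
3. F lies on line YP with YF:FP = 4:1 ⇒ F = (1/30, 5/6)
2·[MQP] = 1, 2·[QYF] = -8/15
[MQP]:[QYF] = 1:-8/15 = -15/8

[MQP]:[QYF] = -15/8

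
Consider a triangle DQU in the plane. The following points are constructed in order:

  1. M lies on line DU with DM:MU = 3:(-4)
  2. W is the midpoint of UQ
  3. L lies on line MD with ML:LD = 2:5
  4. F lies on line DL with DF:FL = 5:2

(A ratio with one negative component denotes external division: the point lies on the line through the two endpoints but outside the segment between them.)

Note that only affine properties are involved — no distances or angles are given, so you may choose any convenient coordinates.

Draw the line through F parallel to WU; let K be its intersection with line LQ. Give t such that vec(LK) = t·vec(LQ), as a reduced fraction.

Work in coordinates with D = (0, 0), Q = (1, 0), U = (0, 1).
1. M lies on line DU with DM:MU = 3:(-4) ⇒ M = (0, -3)
2. W is the midpoint of UQ ⇒ W = (1/2, 1/2)
3. L lies on line MD with ML:LD = 2:5 ⇒ L = (0, -15/7)
4. F lies on line DL with DF:FL = 5:2 ⇒ F = (0, -75/49)
through F parallel to WU: direction (-1/2, 1/2); meets LQ at K = (15/77, -930/539)
K = L + t·(Q−L) with t = 15/77

t = 15/77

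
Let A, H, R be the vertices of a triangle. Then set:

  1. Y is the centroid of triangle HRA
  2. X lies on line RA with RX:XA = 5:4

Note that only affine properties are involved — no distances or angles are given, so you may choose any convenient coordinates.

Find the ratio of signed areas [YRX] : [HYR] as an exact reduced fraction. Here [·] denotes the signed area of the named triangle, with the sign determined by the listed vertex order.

[YRX]:[HYR] = -5/9

Assign A = (0, 0), H = (1, 0), R = (0, 1) — the answer is frame-independent, so this choice is without loss of generality.
1. Y is the centroid of triangle HRA ⇒ Y = (1/3, 1/3)
2. X lies on line RA with RX:XA = 5:4 ⇒ X = (0, 4/9)
2·[YRX] = 5/27, 2·[HYR] = -1/3
[YRX]:[HYR] = 5/27:-1/3 = -5/9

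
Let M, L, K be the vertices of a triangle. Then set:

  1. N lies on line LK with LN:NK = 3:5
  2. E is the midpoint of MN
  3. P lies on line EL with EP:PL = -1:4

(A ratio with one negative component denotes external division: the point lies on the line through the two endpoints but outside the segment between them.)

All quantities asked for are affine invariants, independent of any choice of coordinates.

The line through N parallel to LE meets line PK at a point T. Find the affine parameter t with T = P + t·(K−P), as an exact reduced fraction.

Assign M = (0, 0), L = (1, 0), K = (0, 1) — the answer is frame-independent, so this choice is without loss of generality.
1. N lies on line LK with LN:NK = 3:5 ⇒ N = (5/8, 3/8)
2. E is the midpoint of MN ⇒ E = (5/16, 3/16)
3. P lies on line EL with EP:PL = -1:4 ⇒ P = (1/12, 1/4)
through N parallel to LE: direction (-11/16, 3/16); meets PK at T = (5/96, 17/32)
T = P + t·(K−P) with t = 3/8

t = 3/8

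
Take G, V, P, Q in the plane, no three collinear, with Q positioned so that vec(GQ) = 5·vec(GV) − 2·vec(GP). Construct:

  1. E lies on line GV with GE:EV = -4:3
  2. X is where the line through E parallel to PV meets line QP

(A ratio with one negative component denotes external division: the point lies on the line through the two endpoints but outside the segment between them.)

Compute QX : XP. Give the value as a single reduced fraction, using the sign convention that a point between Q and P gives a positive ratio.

QX:XP = -1/3

Assign G = (0, 0), V = (1, 0), P = (0, 1), Q = (5, -2) — the answer is frame-independent, so this choice is without loss of generality.
1. E lies on line GV with GE:EV = -4:3 ⇒ E = (4, 0)
2. X is where the line through E parallel to PV meets line QP ⇒ X = (15/2, -7/2)
X = Q + t·(P−Q) with t = -1/2, so QX:XP = t:(1−t) = -1/2:3/2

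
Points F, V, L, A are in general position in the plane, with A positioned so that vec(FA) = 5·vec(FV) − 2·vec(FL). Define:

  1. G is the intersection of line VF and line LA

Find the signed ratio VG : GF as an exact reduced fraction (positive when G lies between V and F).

Set F = (0, 0), V = (1, 0), L = (0, 1), A = (5, -2); any affine frame gives the same invariant.
1. G is the intersection of line VF and line LA ⇒ G = (5/3, 0)
G = V + t·(F−V) with t = -2/3, so VG:GF = t:(1−t) = -2/3:5/3

VG:GF = -2/5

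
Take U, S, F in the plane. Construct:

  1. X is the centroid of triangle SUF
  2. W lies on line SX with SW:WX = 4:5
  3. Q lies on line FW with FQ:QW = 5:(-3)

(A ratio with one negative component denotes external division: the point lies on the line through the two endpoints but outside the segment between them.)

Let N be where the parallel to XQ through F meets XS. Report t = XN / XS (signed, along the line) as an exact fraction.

Assign U = (0, 0), S = (1, 0), F = (0, 1) — the answer is frame-independent, so this choice is without loss of generality.
1. X is the centroid of triangle SUF ⇒ X = (1/3, 1/3)
2. W lies on line SX with SW:WX = 4:5 ⇒ W = (19/27, 4/27)
3. Q lies on line FW with FQ:QW = 5:(-3) ⇒ Q = (95/54, -61/54)
through F parallel to XQ: direction (77/54, -79/54); meets XS at N = (77/81, 2/81)
N = X + t·(S−X) with t = 25/27

t = 25/27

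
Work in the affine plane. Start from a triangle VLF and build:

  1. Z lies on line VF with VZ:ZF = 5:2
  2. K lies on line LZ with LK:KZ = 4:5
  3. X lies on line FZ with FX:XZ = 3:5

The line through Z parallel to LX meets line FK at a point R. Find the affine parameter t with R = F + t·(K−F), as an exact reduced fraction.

Choose coordinates V = (0, 0), L = (1, 0), F = (0, 1).
1. Z lies on line VF with VZ:ZF = 5:2 ⇒ Z = (0, 5/7)
2. K lies on line LZ with LK:KZ = 4:5 ⇒ K = (5/9, 20/63)
3. X lies on line FZ with FX:XZ = 3:5 ⇒ X = (0, 25/28)
through Z parallel to LX: direction (-1, 25/28); meets FK at R = (40/47, -15/329)
R = F + t·(K−F) with t = 72/47

t = 72/47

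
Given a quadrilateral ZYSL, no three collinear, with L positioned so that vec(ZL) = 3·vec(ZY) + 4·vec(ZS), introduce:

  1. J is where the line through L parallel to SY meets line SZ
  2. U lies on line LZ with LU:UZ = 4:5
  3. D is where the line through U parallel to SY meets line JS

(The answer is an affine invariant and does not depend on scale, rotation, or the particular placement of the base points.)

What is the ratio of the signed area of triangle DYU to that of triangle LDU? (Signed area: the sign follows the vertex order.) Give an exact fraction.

Work in coordinates with Z = (0, 0), Y = (1, 0), S = (0, 1), L = (3, 4).
1. J is where the line through L parallel to SY meets line SZ ⇒ J = (0, 7)
2. U lies on line LZ with LU:UZ = 4:5 ⇒ U = (5/3, 20/9)
3. D is where the line through U parallel to SY meets line JS ⇒ D = (0, 35/9)
2·[DYU] = 130/27, 2·[LDU] = 140/27
[DYU]:[LDU] = 130/27:140/27 = 13/14

[DYU]:[LDU] = 13/14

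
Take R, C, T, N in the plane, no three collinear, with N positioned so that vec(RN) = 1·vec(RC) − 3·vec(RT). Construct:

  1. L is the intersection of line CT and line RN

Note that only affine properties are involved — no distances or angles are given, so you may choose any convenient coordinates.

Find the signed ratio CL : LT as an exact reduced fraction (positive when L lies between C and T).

CL:LT = -3

Work in coordinates with R = (0, 0), C = (1, 0), T = (0, 1), N = (1, -3).
1. L is the intersection of line CT and line RN ⇒ L = (-1/2, 3/2)
L = C + t·(T−C) with t = 3/2, so CL:LT = t:(1−t) = 3/2:-1/2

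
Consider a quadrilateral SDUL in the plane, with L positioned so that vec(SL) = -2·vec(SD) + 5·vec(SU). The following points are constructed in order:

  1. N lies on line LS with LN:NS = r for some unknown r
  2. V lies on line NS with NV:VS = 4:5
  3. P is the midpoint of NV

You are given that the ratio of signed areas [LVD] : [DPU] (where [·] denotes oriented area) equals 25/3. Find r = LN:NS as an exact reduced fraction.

r = 2/3

Work in coordinates with S = (0, 0), D = (1, 0), U = (0, 1), L = (-2, 5).
1. With LN:NS = r, write λ = r/(r+1) so N = L + λ·(S−L); N is affine-linear in λ
2. V lies on line NS with NV:VS = 4:5 ⇒ V is an affine combination of earlier points and hence also affine-linear in λ
3. P is the midpoint of NV ⇒ P is an affine combination of earlier points and hence also affine-linear in λ
Every point depending on N is an affine combination of N and λ-independent points, so each such coordinate is linear in λ; the λ² term in each signed area is a multiple of (S−L)×(S−L) = 0, so 2·[LVD] and 2·[DPU] are each linear in λ. Evaluating at λ=0 and λ=1:
  2·[LVD] = 25/9·λ + 20/9,   2·[DPU] = -7/3·λ + 4/3
So [LVD]:[DPU] = (25/9·λ + 20/9) / (-7/3·λ + 4/3). Setting this equal to 25/3:
  25/9·λ + 20/9 = 25/3·(-7/3·λ + 4/3)  ⇒  λ = 2/5
Then r = λ/(1−λ) = (2/5)/(3/5) = 2/3. Check: with r = 2/3, N = (-6/5, 3) and [LVD]:[DPU] = 25/3 as required.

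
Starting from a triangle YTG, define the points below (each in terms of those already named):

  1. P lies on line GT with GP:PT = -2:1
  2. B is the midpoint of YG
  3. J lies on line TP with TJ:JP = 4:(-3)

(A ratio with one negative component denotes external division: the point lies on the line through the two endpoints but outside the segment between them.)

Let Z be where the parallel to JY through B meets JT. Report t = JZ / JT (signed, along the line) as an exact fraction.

Choose coordinates Y = (0, 0), T = (1, 0), G = (0, 1).
1. P lies on line GT with GP:PT = -2:1 ⇒ P = (2, -1)
2. B is the midpoint of YG ⇒ B = (0, 1/2)
3. J lies on line TP with TJ:JP = 4:(-3) ⇒ J = (5, -4)
through B parallel to JY: direction (-5, 4); meets JT at Z = (5/2, -3/2)
Z = J + t·(T−J) with t = 5/8

t = 5/8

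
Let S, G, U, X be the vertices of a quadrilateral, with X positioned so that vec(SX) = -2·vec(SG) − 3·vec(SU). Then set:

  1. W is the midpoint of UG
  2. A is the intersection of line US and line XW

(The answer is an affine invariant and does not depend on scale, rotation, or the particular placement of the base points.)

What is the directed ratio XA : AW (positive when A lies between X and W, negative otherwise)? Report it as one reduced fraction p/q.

Assign S = (0, 0), G = (1, 0), U = (0, 1), X = (-2, -3) — the answer is frame-independent, so this choice is without loss of generality.
1. W is the midpoint of UG ⇒ W = (1/2, 1/2)
2. A is the intersection of line US and line XW ⇒ A = (0, -1/5)
A = X + t·(W−X) with t = 4/5, so XA:AW = t:(1−t) = 4/5:1/5

XA:AW = 4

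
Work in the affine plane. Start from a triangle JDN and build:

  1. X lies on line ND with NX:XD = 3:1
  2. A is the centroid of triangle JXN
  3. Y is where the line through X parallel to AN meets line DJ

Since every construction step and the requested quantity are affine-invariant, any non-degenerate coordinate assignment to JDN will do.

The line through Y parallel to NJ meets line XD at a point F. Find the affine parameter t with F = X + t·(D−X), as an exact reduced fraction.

Set J = (0, 0), D = (1, 0), N = (0, 1); any affine frame gives the same invariant.
1. X lies on line ND with NX:XD = 3:1 ⇒ X = (3/4, 1/4)
2. A is the centroid of triangle JXN ⇒ A = (1/4, 5/12)
3. Y is where the line through X parallel to AN meets line DJ ⇒ Y = (6/7, 0)
through Y parallel to NJ: direction (0, -1); meets XD at F = (6/7, 1/7)
F = X + t·(D−X) with t = 3/7

t = 3/7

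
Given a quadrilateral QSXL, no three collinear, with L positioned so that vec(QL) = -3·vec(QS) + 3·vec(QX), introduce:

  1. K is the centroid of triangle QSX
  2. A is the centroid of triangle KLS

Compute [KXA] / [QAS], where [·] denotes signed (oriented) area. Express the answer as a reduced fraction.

[KXA]:[QAS] = -3/10

Choose coordinates Q = (0, 0), S = (1, 0), X = (0, 1), L = (-3, 3).
1. K is the centroid of triangle QSX ⇒ K = (1/3, 1/3)
2. A is the centroid of triangle KLS ⇒ A = (-5/9, 10/9)
2·[KXA] = 1/3, 2·[QAS] = -10/9
[KXA]:[QAS] = 1/3:-10/9 = -3/10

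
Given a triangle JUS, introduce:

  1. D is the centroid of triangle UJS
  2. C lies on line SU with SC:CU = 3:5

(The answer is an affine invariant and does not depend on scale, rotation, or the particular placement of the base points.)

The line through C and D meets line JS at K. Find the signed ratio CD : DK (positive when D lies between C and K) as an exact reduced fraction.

Set J = (0, 0), U = (1, 0), S = (0, 1); any affine frame gives the same invariant.
1. D is the centroid of triangle UJS ⇒ D = (1/3, 1/3)
2. C lies on line SU with SC:CU = 3:5 ⇒ C = (3/8, 5/8)
line CD meets JS at K = (0, -2)
D = C + t·(K−C) with t = 1/9, so CD:DK = 1/9:8/9

CD:DK = 1/8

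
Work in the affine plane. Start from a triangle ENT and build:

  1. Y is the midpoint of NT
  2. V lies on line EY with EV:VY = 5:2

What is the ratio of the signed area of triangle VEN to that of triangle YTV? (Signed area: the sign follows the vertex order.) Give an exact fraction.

[VEN]:[YTV] = 5/2

Work in coordinates with E = (0, 0), N = (1, 0), T = (0, 1).
1. Y is the midpoint of NT ⇒ Y = (1/2, 1/2)
2. V lies on line EY with EV:VY = 5:2 ⇒ V = (5/14, 5/14)
2·[VEN] = 5/14, 2·[YTV] = 1/7
[VEN]:[YTV] = 5/14:1/7 = 5/2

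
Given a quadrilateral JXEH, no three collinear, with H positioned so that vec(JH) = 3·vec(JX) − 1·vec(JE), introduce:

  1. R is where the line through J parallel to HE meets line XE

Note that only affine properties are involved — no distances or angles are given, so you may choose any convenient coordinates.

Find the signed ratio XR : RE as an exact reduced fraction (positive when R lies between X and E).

XR:RE = -2/3

Work in coordinates with J = (0, 0), X = (1, 0), E = (0, 1), H = (3, -1).
1. R is where the line through J parallel to HE meets line XE ⇒ R = (3, -2)
R = X + t·(E−X) with t = -2, so XR:RE = t:(1−t) = -2:3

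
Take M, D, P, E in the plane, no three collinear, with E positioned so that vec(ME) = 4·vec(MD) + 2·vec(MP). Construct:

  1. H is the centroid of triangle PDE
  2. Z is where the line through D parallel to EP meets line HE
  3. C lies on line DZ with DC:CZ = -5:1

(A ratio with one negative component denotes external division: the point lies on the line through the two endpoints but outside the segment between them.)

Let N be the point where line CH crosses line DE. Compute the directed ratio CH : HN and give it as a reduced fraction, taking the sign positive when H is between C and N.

CH:HN = 11/4

Set M = (0, 0), D = (1, 0), P = (0, 1), E = (4, 2); any affine frame gives the same invariant.
1. H is the centroid of triangle PDE ⇒ H = (5/3, 1)
2. Z is where the line through D parallel to EP meets line HE ⇒ Z = (-3, -1)
3. C lies on line DZ with DC:CZ = -5:1 ⇒ C = (-4, -5/4)
line CH meets DE at N = (41/11, 20/11)
H = C + t·(N−C) with t = 11/15, so CH:HN = 11/15:4/15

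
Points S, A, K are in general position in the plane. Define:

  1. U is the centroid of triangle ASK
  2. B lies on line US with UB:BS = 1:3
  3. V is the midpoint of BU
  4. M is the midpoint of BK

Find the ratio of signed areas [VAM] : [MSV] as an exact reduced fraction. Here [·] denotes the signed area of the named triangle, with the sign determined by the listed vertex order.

Work in coordinates with S = (0, 0), A = (1, 0), K = (0, 1).
1. U is the centroid of triangle ASK ⇒ U = (1/3, 1/3)
2. B lies on line US with UB:BS = 1:3 ⇒ B = (1/4, 1/4)
3. V is the midpoint of BU ⇒ V = (7/24, 7/24)
4. M is the midpoint of BK ⇒ M = (1/8, 5/8)
2·[VAM] = 3/16, 2·[MSV] = 7/48
[VAM]:[MSV] = 3/16:7/48 = 9/7

[VAM]:[MSV] = 9/7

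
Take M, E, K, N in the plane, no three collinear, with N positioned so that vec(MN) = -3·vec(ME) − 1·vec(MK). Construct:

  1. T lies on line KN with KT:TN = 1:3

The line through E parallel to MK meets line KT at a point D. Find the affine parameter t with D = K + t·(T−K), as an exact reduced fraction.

Work in coordinates with M = (0, 0), E = (1, 0), K = (0, 1), N = (-3, -1).
1. T lies on line KN with KT:TN = 1:3 ⇒ T = (-3/4, 1/2)
through E parallel to MK: direction (0, 1); meets KT at D = (1, 5/3)
D = K + t·(T−K) with t = -4/3

t = -4/3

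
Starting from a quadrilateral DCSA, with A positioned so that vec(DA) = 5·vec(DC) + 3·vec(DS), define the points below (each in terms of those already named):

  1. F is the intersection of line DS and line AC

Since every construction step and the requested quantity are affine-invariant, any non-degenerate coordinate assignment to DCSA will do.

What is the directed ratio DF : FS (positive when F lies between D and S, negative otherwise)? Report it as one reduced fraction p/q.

DF:FS = -3/7

Set D = (0, 0), C = (1, 0), S = (0, 1), A = (5, 3); any affine frame gives the same invariant.
1. F is the intersection of line DS and line AC ⇒ F = (0, -3/4)
F = D + t·(S−D) with t = -3/4, so DF:FS = t:(1−t) = -3/4:7/4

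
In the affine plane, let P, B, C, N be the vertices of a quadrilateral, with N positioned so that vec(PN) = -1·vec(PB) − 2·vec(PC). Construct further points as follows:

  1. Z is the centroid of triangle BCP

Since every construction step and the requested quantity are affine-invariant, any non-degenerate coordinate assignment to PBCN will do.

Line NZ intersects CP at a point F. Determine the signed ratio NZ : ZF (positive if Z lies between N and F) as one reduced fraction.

NZ:ZF = -4

Set P = (0, 0), B = (1, 0), C = (0, 1), N = (-1, -2); any affine frame gives the same invariant.
1. Z is the centroid of triangle BCP ⇒ Z = (1/3, 1/3)
line NZ meets CP at F = (0, -1/4)
Z = N + t·(F−N) with t = 4/3, so NZ:ZF = 4/3:-1/3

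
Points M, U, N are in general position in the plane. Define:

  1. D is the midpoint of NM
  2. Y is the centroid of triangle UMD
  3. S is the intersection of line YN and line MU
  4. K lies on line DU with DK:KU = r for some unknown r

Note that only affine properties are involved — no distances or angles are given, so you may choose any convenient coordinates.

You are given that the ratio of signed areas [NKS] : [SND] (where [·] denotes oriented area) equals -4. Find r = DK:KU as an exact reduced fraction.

Choose coordinates M = (0, 0), U = (1, 0), N = (0, 1).
1. D is the midpoint of NM ⇒ D = (0, 1/2)
2. Y is the centroid of triangle UMD ⇒ Y = (1/3, 1/6)
3. S is the intersection of line YN and line MU ⇒ S = (2/5, 0)
4. With DK:KU = r, write λ = r/(r+1) so K = D + λ·(U−D); K is affine-linear in λ
Every point depending on K is an affine combination of K and λ-independent points, so each such coordinate is linear in λ; the λ² term in each signed area is a multiple of (U−D)×(U−D) = 0, so 2·[NKS] and 2·[SND] are each linear in λ. Evaluating at λ=0 and λ=1:
  2·[NKS] = -4/5·λ + 1/5,   2·[SND] = 1/5
So [NKS]:[SND] = (-4/5·λ + 1/5) / (1/5). Setting this equal to -4:
  -4/5·λ + 1/5 = -4·(1/5)  ⇒  λ = 5/4
Then r = λ/(1−λ) = (5/4)/(-1/4) = -5. Check: with r = -5, K = (5/4, -1/8) and [NKS]:[SND] = -4 as required.

r = -5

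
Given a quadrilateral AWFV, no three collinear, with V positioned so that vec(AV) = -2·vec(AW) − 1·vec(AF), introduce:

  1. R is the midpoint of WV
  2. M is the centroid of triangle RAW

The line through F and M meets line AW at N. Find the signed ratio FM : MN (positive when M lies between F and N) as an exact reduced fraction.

FM:MN = -7

Work in coordinates with A = (0, 0), W = (1, 0), F = (0, 1), V = (-2, -1).
1. R is the midpoint of WV ⇒ R = (-1/2, -1/2)
2. M is the centroid of triangle RAW ⇒ M = (1/6, -1/6)
line FM meets AW at N = (1/7, 0)
M = F + t·(N−F) with t = 7/6, so FM:MN = 7/6:-1/6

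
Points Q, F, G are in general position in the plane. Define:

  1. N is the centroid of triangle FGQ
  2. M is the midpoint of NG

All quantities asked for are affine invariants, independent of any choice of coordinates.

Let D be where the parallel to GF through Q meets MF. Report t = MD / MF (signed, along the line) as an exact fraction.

t = -5

Set Q = (0, 0), F = (1, 0), G = (0, 1); any affine frame gives the same invariant.
1. N is the centroid of triangle FGQ ⇒ N = (1/3, 1/3)
2. M is the midpoint of NG ⇒ M = (1/6, 2/3)
through Q parallel to GF: direction (1, -1); meets MF at D = (-4, 4)
D = M + t·(F−M) with t = -5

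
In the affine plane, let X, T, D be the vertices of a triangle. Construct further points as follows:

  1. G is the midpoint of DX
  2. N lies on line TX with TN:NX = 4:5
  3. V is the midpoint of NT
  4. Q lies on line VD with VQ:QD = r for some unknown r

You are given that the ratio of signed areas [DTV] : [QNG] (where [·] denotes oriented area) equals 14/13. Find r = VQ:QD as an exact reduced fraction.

r = 4/3

Work in coordinates with X = (0, 0), T = (1, 0), D = (0, 1).
1. G is the midpoint of DX ⇒ G = (0, 1/2)
2. N lies on line TX with TN:NX = 4:5 ⇒ N = (5/9, 0)
3. V is the midpoint of NT ⇒ V = (7/9, 0)
4. With VQ:QD = r, write λ = r/(r+1) so Q = V + λ·(D−V); Q is affine-linear in λ
Every point depending on Q is an affine combination of Q and λ-independent points, so each such coordinate is linear in λ; the λ² term in each signed area is a multiple of (D−V)×(D−V) = 0, so 2·[DTV] and 2·[QNG] are each linear in λ. Evaluating at λ=0 and λ=1:
  2·[DTV] = -2/9,   2·[QNG] = -1/6·λ − 1/9
So [DTV]:[QNG] = (-2/9) / (-1/6·λ − 1/9). Setting this equal to 14/13:
  -2/9 = 14/13·(-1/6·λ − 1/9)  ⇒  λ = 4/7
Then r = λ/(1−λ) = (4/7)/(3/7) = 4/3. Check: with r = 4/3, Q = (1/3, 4/7) and [DTV]:[QNG] = 14/13 as required.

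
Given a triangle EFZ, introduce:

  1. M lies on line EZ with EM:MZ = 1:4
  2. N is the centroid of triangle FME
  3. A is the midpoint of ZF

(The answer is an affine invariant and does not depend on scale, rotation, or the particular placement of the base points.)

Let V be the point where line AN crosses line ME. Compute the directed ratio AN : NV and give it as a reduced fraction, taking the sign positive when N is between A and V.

AN:NV = 1/2

Choose coordinates E = (0, 0), F = (1, 0), Z = (0, 1).
1. M lies on line EZ with EM:MZ = 1:4 ⇒ M = (0, 1/5)
2. N is the centroid of triangle FME ⇒ N = (1/3, 1/15)
3. A is the midpoint of ZF ⇒ A = (1/2, 1/2)
line AN meets ME at V = (0, -4/5)
N = A + t·(V−A) with t = 1/3, so AN:NV = 1/3:2/3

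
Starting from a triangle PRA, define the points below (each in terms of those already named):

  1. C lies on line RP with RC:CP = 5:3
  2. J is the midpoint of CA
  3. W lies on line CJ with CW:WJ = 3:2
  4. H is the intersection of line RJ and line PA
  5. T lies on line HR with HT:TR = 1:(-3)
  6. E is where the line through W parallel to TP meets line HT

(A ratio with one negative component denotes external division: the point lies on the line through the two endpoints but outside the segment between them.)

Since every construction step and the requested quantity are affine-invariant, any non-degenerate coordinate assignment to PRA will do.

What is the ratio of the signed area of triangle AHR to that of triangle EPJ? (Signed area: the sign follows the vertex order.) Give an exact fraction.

Choose coordinates P = (0, 0), R = (1, 0), A = (0, 1).
1. C lies on line RP with RC:CP = 5:3 ⇒ C = (3/8, 0)
2. J is the midpoint of CA ⇒ J = (3/16, 1/2)
3. W lies on line CJ with CW:WJ = 3:2 ⇒ W = (21/80, 3/10)
4. H is the intersection of line RJ and line PA ⇒ H = (0, 8/13)
5. T lies on line HR with HT:TR = 1:(-3) ⇒ T = (-1/2, 12/13)
6. E is where the line through W parallel to TP meets line HT ⇒ E = (11/80, 69/130)
2·[AHR] = 5/13, 2·[EPJ] = 2/65
[AHR]:[EPJ] = 5/13:2/65 = 25/2

[AHR]:[EPJ] = 25/2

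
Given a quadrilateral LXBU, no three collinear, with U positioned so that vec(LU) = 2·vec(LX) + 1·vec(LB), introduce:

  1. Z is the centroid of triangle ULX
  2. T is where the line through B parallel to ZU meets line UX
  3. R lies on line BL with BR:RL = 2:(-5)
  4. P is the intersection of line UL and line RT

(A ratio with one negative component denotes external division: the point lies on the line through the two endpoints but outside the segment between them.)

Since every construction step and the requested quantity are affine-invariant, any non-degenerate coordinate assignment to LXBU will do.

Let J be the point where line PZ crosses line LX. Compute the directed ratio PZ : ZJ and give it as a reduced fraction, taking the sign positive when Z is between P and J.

Set L = (0, 0), X = (1, 0), B = (0, 1), U = (2, 1); any affine frame gives the same invariant.
1. Z is the centroid of triangle ULX ⇒ Z = (1, 1/3)
2. T is where the line through B parallel to ZU meets line UX ⇒ T = (6, 5)
3. R lies on line BL with BR:RL = 2:(-5) ⇒ R = (0, 5/3)
4. P is the intersection of line UL and line RT ⇒ P = (-30, -15)
line PZ meets LX at J = (15/46, 0)
Z = P + t·(J−P) with t = 46/45, so PZ:ZJ = 46/45:-1/45

PZ:ZJ = -46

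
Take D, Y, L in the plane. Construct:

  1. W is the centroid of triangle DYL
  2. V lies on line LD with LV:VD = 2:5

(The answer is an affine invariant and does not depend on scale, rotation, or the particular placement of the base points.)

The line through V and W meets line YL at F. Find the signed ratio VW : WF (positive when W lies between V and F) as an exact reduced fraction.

Work in coordinates with D = (0, 0), Y = (1, 0), L = (0, 1).
1. W is the centroid of triangle DYL ⇒ W = (1/3, 1/3)
2. V lies on line LD with LV:VD = 2:5 ⇒ V = (0, 5/7)
line VW meets YL at F = (-2, 3)
W = V + t·(F−V) with t = -1/6, so VW:WF = -1/6:7/6

VW:WF = -1/7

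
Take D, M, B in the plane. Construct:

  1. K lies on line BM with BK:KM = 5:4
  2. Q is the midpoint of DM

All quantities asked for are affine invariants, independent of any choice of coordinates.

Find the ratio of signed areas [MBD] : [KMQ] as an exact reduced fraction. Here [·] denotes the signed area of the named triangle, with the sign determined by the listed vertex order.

Choose coordinates D = (0, 0), M = (1, 0), B = (0, 1).
1. K lies on line BM with BK:KM = 5:4 ⇒ K = (5/9, 4/9)
2. Q is the midpoint of DM ⇒ Q = (1/2, 0)
2·[MBD] = 1, 2·[KMQ] = -2/9
[MBD]:[KMQ] = 1:-2/9 = -9/2

[MBD]:[KMQ] = -9/2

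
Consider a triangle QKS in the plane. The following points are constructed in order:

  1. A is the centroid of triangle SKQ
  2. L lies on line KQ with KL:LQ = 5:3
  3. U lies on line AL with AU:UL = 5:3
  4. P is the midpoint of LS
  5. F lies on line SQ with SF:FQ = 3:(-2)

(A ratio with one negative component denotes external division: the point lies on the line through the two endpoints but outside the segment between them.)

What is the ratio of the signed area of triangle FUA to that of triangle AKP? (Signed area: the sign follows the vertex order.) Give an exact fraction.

[FUA]:[AKP] = 25/12

Set Q = (0, 0), K = (1, 0), S = (0, 1); any affine frame gives the same invariant.
1. A is the centroid of triangle SKQ ⇒ A = (1/3, 1/3)
2. L lies on line KQ with KL:LQ = 5:3 ⇒ L = (3/8, 0)
3. U lies on line AL with AU:UL = 5:3 ⇒ U = (23/64, 1/8)
4. P is the midpoint of LS ⇒ P = (3/16, 1/2)
5. F lies on line SQ with SF:FQ = 3:(-2) ⇒ F = (0, -2)
2·[FUA] = 25/192, 2·[AKP] = 1/16
[FUA]:[AKP] = 25/192:1/16 = 25/12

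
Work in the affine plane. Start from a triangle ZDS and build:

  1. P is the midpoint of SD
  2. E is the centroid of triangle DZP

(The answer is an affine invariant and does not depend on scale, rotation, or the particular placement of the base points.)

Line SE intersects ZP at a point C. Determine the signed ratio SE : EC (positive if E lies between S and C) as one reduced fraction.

Work in coordinates with Z = (0, 0), D = (1, 0), S = (0, 1).
1. P is the midpoint of SD ⇒ P = (1/2, 1/2)
2. E is the centroid of triangle DZP ⇒ E = (1/2, 1/6)
line SE meets ZP at C = (3/8, 3/8)
E = S + t·(C−S) with t = 4/3, so SE:EC = 4/3:-1/3

SE:EC = -4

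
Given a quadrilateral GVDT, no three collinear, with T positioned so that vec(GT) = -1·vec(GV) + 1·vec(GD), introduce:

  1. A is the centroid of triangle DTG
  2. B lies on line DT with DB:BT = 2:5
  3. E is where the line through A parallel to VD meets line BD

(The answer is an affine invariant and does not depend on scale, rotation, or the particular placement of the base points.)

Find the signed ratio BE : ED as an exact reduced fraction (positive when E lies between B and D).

Choose coordinates G = (0, 0), V = (1, 0), D = (0, 1), T = (-1, 1).
1. A is the centroid of triangle DTG ⇒ A = (-1/3, 2/3)
2. B lies on line DT with DB:BT = 2:5 ⇒ B = (-2/7, 1)
3. E is where the line through A parallel to VD meets line BD ⇒ E = (-2/3, 1)
E = B + t·(D−B) with t = -4/3, so BE:ED = t:(1−t) = -4/3:7/3

BE:ED = -4/7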